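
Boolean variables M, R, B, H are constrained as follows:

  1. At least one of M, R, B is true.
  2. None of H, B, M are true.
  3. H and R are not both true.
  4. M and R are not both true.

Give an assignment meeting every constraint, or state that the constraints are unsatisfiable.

M = False, R = True, B = False, H = False

  (1) {M, R, B}: 1 true — at least one ✓
  (2) {H, B, M}: 0 true — none ✓
  (3) H=F, R=T — not both ✓
  (4) M=F, R=T — not both ✓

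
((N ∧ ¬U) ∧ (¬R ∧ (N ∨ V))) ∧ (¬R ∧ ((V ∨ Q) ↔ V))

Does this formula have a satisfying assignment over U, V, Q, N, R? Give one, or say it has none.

U=F, V=T, Q=F, N=T, R=F

  (N ∧ ¬U) ∧ (¬R ∧ (N ∨ V)) = True
    N ∧ ¬U = True
      ¬U = True
    ¬R ∧ (N ∨ V) = True
      ¬R = True
      N ∨ V = True
  ¬R ∧ ((V ∨ Q) ↔ V) = True
    ¬R = True
    (V ∨ Q) ↔ V = True
      V ∨ Q = True
Both conjuncts True, so the formula holds.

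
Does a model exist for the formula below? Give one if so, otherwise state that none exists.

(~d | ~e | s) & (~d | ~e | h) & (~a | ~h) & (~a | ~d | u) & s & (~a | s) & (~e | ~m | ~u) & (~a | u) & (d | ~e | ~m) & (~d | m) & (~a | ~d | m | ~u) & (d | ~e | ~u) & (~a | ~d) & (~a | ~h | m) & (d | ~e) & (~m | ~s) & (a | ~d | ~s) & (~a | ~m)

Unit clause (s) forces s = True.
In (~m | ~s) only ~m is left, so m = False.
In (~d | m) only ~d is left, so d = False.
In (d | ~e) only ~e is left, so e = False.
Set u = False.
  then (~a | u) forces a = False.
Set h = False.
All clauses satisfied.

s: True; u: False; e: False; d: False; m: False; h: False; a: False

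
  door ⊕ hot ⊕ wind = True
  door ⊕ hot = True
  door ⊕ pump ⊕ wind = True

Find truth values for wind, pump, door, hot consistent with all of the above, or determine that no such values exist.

wind=F; pump=F; door=T; hot=F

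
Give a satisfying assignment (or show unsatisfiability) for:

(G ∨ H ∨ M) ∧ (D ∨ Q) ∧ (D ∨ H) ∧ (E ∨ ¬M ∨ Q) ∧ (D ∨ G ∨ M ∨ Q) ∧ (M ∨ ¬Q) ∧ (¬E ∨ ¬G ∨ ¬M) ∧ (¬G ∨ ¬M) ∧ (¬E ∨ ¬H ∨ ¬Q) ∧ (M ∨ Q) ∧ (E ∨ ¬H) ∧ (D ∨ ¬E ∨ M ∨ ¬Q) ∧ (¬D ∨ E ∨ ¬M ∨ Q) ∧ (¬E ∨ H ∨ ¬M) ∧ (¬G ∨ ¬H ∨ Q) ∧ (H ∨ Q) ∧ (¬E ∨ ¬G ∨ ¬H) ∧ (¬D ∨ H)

Q: False, H: True, M: True, E: True, G: False, D: True

Set Q = False.
  then (D ∨ Q) forces D = True.
  then (M ∨ Q) forces M = True.
  then (¬D ∨ E ∨ ¬M ∨ Q) forces E = True.
  then (¬E ∨ H ∨ ¬M) forces H = True.
  then (¬G ∨ ¬H ∨ Q) forces G = False.
All clauses satisfied.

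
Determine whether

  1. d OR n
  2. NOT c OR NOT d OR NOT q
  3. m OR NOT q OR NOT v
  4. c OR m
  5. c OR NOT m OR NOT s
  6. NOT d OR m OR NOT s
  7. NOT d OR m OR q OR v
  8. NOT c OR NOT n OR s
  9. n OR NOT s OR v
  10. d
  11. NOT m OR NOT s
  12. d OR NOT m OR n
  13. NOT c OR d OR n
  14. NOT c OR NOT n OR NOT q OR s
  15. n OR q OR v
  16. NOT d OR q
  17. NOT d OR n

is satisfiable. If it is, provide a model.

m: True, s: False, n: True, c: False, q: True, d: True, v: True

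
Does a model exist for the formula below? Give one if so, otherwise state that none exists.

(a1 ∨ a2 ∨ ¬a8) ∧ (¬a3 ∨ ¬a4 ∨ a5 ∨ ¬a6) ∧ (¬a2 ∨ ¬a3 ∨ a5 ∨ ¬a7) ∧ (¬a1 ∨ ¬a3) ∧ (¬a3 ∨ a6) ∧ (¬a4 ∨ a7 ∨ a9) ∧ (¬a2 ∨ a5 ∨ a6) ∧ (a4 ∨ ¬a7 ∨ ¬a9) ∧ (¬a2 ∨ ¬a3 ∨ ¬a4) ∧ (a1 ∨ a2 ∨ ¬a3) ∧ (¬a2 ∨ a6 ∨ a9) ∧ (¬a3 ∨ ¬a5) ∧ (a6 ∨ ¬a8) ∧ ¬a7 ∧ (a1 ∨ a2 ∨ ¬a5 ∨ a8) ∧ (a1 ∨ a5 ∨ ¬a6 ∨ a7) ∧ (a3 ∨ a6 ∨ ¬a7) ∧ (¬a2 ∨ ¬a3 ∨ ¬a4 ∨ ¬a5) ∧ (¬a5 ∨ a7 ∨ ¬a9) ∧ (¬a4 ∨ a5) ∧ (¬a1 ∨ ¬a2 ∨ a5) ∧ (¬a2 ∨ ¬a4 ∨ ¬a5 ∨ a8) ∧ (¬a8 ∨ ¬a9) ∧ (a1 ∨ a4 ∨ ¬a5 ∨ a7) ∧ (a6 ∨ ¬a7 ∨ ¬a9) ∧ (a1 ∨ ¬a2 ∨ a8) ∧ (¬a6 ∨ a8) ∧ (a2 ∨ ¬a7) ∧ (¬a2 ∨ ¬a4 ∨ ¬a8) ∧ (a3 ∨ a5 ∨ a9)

a1 = True, a2 = False, a3 = False, a4 = False, a5 = False, a6 = False, a7 = False, a8 = False, a9 = True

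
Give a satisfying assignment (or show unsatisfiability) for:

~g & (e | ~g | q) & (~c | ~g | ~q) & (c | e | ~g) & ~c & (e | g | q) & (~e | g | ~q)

Unit clause (~g) forces g = False.
Unit clause (~c) forces c = False.
Set e = False.
  then (e | g | q) forces q = True.
All clauses satisfied.

g = False, c = False, e = False, q = True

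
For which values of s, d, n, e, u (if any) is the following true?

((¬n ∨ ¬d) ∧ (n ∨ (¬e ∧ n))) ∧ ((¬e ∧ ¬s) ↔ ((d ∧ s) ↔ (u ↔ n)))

s: False, d: False, n: True, e: False, u: False

  (¬n ∨ ¬d) ∧ (n ∨ (¬e ∧ n)) = True
    ¬n ∨ ¬d = True
      ¬n = False
      ¬d = True
    n ∨ (¬e ∧ n) = True
      ¬e ∧ n = True
        ¬e = True
  (¬e ∧ ¬s) ↔ ((d ∧ s) ↔ (u ↔ n)) = True
    ¬e ∧ ¬s = True
      ¬e = True
      ¬s = True
    (d ∧ s) ↔ (u ↔ n) = True
      d ∧ s = False
      u ↔ n = False
Both conjuncts True, so the formula holds.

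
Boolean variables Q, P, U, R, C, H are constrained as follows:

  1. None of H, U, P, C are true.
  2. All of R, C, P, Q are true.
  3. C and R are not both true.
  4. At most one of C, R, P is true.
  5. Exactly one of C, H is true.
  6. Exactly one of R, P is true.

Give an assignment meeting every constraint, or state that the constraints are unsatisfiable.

Case P = True:
  Constraint (1) is violated (P=T) — contradiction.
Case P = False:
  Constraint (2) is violated (P=F) — contradiction.
Both cases fail — unsatisfiable.

UNSATISFIABLE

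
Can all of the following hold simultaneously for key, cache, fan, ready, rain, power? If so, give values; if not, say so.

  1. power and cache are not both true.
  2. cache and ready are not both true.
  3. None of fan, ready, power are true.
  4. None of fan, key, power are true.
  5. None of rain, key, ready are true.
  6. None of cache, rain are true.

key = False, cache = False, fan = False, ready = False, rain = False, power = False

  (1) power=F, cache=F — not both ✓
  (2) cache=F, ready=F — not both ✓
  (3) {fan, ready, power}: 0 true — none ✓
  (4) {fan, key, power}: 0 true — none ✓
  (5) {rain, key, ready}: 0 true — none ✓
  (6) {cache, rain}: 0 true — none ✓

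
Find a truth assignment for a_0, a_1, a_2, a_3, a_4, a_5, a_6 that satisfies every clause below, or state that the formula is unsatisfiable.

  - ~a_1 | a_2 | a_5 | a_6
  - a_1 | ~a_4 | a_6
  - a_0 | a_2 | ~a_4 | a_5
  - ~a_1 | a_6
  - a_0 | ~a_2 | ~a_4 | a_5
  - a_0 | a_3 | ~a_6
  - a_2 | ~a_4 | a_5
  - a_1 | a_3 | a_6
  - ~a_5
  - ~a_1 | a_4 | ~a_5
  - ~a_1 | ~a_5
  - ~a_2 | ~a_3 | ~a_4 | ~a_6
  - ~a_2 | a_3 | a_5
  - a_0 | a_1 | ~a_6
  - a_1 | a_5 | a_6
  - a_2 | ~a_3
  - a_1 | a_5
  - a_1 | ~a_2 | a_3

a_0 = False, a_1 = True, a_2 = True, a_3 = True, a_4 = False, a_5 = False, a_6 = True

Unit clause (~a_5) forces a_5 = False.
In (a_1 | a_5) only a_1 is left, so a_1 = True.
In (~a_1 | a_6) only a_6 is left, so a_6 = True.
Set a_0 = False.
  then (a_0 | a_3 | ~a_6) forces a_3 = True.
  then (a_2 | ~a_3) forces a_2 = True.
  then (a_0 | ~a_2 | ~a_4 | a_5) forces a_4 = False.
All clauses satisfied.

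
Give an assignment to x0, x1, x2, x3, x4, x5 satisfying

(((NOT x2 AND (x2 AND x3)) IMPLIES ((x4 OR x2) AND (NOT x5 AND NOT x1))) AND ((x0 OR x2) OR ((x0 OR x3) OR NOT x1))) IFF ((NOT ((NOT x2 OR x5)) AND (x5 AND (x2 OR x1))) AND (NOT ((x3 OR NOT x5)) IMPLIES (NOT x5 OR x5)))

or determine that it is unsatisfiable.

x0=F, x1=T, x2=F, x3=F, x4=F, x5=F

  (((NOT x2 AND (x2 AND x3)) IMPLIES ((x4 OR x2) AND (NOT x5 AND NOT x1))) AND ((x0 OR x2) OR ((x0 OR x3) OR NOT x1))) IFF ((NOT ((NOT x2 OR x5)) AND (x5 AND (x2 OR x1))) AND (NOT ((x3 OR NOT x5)) IMPLIES (NOT x5 OR x5))) = True
    ((NOT x2 AND (x2 AND x3)) IMPLIES ((x4 OR x2) AND (NOT x5 AND NOT x1))) AND ((x0 OR x2) OR ((x0 OR x3) OR NOT x1)) = False
      (NOT x2 AND (x2 AND x3)) IMPLIES ((x4 OR x2) AND (NOT x5 AND NOT x1)) = True
        NOT x2 AND (x2 AND x3) = False
          NOT x2 = True
          x2 AND x3 = False
        (x4 OR x2) AND (NOT x5 AND NOT x1) = False
          x4 OR x2 = False
          NOT x5 AND NOT x1 = False
            NOT x5 = True
            NOT x1 = False
      (x0 OR x2) OR ((x0 OR x3) OR NOT x1) = False
        x0 OR x2 = False
        (x0 OR x3) OR NOT x1 = False
          x0 OR x3 = False
          NOT x1 = False
    (NOT ((NOT x2 OR x5)) AND (x5 AND (x2 OR x1))) AND (NOT ((x3 OR NOT x5)) IMPLIES (NOT x5 OR x5)) = False
      NOT ((NOT x2 OR x5)) AND (x5 AND (x2 OR x1)) = False
        NOT ((NOT x2 OR x5)) = False
          NOT x2 OR x5 = True
            NOT x2 = True
        x5 AND (x2 OR x1) = False
          x2 OR x1 = True
      NOT ((x3 OR NOT x5)) IMPLIES (NOT x5 OR x5) = True
        NOT ((x3 OR NOT x5)) = False
          x3 OR NOT x5 = True
            NOT x5 = True
        NOT x5 OR x5 = True
          NOT x5 = True
The formula evaluates to True.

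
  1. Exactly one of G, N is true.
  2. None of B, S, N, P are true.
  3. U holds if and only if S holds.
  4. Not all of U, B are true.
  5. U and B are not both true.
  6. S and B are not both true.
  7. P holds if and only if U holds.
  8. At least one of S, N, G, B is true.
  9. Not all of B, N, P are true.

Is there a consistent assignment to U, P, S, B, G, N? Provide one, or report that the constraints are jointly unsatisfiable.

U: False; P: False; S: False; B: False; G: True; N: False

  (1) {G, N}: 1 true — exactly one ✓
  (2) {B, S, N, P}: 0 true — none ✓
  (3) U=F, S=F — same ✓
  (4) {U, B}: 0/2 true — not all ✓
  (5) U=F, B=F — not both ✓
  (6) S=F, B=F — not both ✓
  (7) P=F, U=F — same ✓
  (8) {S, N, G, B}: 1 true — at least one ✓
  (9) {B, N, P}: 0/3 true — not all ✓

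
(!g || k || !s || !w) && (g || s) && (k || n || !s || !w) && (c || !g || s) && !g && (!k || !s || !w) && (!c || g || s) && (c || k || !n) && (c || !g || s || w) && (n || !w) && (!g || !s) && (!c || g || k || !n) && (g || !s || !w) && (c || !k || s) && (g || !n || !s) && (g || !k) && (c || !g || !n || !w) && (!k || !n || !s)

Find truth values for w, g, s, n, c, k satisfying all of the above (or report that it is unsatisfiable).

Unit clause (!g) forces g = False.
In (g || !k) only !k is left, so k = False.
In (g || s) only s is left, so s = True.
In (g || !s || !w) only !w is left, so w = False.
In (g || !n || !s) only !n is left, so n = False.
Set c = True.
All clauses satisfied.

w: False; g: False; s: True; n: False; c: True; k: False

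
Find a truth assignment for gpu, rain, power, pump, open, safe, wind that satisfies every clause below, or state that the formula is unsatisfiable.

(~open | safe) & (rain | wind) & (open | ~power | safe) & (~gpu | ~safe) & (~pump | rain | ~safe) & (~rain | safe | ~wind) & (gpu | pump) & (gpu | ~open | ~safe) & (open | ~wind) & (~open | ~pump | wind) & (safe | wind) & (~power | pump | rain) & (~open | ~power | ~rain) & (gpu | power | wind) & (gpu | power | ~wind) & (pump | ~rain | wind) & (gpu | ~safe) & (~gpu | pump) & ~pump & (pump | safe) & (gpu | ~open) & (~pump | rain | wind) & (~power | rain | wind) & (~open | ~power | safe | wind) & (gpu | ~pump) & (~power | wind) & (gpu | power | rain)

UNSATISFIABLE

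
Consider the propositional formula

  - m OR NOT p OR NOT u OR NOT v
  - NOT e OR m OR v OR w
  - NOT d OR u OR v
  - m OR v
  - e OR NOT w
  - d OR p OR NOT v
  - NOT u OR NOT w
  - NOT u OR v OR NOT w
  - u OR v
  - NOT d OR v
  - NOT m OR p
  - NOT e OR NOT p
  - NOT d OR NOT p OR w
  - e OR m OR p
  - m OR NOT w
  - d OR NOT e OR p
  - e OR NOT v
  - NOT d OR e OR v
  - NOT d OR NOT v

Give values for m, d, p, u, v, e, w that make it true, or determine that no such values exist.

m: True; d: False; p: True; u: True; v: False; e: False; w: False

Set m = True.
  then (NOT m OR p) forces p = True.
  then (NOT e OR NOT p) forces e = False.
  then (e OR NOT v) forces v = False.
  then (NOT d OR e OR v) forces d = False.
  then (e OR NOT w) forces w = False.
  then (u OR v) forces u = True.
All clauses satisfied.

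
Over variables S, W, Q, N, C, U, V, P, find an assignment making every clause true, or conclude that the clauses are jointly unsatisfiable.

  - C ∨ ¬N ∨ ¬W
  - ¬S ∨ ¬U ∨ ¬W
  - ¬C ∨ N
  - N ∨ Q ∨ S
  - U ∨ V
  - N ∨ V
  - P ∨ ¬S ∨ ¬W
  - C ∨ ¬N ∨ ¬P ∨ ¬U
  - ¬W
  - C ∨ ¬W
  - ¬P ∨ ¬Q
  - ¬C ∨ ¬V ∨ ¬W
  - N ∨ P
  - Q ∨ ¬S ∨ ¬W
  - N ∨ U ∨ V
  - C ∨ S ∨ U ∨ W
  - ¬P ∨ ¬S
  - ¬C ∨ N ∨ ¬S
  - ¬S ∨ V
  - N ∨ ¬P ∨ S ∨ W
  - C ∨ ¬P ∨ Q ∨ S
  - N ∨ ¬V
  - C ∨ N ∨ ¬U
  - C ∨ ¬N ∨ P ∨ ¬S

S=F, W=F, Q=F, N=T, C=T, U=T, V=T, P=T

Unit clause (¬W) forces W = False.
Set S = False.
Set Q = False.
  then (N ∨ Q ∨ S) forces N = True.
Set C = True.
Set U = True.
Set V = True.
Set P = True.
All clauses satisfied.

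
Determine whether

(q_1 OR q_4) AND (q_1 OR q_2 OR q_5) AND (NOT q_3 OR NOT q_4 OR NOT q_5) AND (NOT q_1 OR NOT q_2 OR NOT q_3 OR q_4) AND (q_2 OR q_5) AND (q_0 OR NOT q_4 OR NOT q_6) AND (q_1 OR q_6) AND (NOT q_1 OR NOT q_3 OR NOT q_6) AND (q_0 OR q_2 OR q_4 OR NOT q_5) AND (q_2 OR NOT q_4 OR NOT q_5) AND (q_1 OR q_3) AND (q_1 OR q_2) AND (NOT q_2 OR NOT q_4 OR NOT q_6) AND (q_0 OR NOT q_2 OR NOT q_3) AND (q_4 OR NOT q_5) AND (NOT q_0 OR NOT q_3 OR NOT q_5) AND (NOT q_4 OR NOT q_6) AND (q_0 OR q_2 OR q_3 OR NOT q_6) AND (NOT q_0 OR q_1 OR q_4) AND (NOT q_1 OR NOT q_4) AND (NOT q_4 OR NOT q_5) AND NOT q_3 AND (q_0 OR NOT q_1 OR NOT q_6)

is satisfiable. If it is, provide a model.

q_0 = True, q_1 = True, q_2 = True, q_3 = False, q_4 = False, q_5 = False, q_6 = True

Unit clause (NOT q_3) forces q_3 = False.
In (q_1 OR q_3) only q_1 is left, so q_1 = True.
In (NOT q_1 OR NOT q_4) only NOT q_4 is left, so q_4 = False.
In (q_4 OR NOT q_5) only NOT q_5 is left, so q_5 = False.
In (q_2 OR q_5) only q_2 is left, so q_2 = True.
Set q_0 = True.
Set q_6 = True.
All clauses satisfied.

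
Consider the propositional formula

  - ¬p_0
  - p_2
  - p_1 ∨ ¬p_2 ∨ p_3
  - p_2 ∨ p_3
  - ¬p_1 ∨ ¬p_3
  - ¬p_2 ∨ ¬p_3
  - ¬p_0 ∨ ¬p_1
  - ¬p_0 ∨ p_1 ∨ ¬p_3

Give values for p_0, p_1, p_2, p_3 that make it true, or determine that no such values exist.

p_0 = False, p_1 = True, p_2 = True, p_3 = False

Unit clause (¬p_0) forces p_0 = False.
Unit clause (p_2) forces p_2 = True.
In (¬p_2 ∨ ¬p_3) only ¬p_3 is left, so p_3 = False.
In (p_1 ∨ ¬p_2 ∨ p_3) only p_1 is left, so p_1 = True.
Check each clause:
  (¬p_0): ¬p_0 holds.
  (p_2): p_2 holds.
  (p_1 ∨ ¬p_2 ∨ p_3): p_1 holds.
  (p_2 ∨ p_3): p_2 holds.
  (¬p_1 ∨ ¬p_3): ¬p_3 holds.
  (¬p_2 ∨ ¬p_3): ¬p_3 holds.
  (¬p_0 ∨ ¬p_1): ¬p_0 holds.
  (¬p_0 ∨ p_1 ∨ ¬p_3): ¬p_0 holds.
All clauses satisfied.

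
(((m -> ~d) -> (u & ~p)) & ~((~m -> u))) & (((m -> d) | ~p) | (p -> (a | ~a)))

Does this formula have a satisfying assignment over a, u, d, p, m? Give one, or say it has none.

Unsatisfiable — no assignment works.

Case m = True: the conjunct ~((~m -> u)) becomes ~((False -> u)) = False.
Case m = False: the formula simplifies to (u & ~p) & ~u.
  u = True: the conjunct ~u is False.
  u = False: the conjunct u is False.
Both cases fail — unsatisfiable.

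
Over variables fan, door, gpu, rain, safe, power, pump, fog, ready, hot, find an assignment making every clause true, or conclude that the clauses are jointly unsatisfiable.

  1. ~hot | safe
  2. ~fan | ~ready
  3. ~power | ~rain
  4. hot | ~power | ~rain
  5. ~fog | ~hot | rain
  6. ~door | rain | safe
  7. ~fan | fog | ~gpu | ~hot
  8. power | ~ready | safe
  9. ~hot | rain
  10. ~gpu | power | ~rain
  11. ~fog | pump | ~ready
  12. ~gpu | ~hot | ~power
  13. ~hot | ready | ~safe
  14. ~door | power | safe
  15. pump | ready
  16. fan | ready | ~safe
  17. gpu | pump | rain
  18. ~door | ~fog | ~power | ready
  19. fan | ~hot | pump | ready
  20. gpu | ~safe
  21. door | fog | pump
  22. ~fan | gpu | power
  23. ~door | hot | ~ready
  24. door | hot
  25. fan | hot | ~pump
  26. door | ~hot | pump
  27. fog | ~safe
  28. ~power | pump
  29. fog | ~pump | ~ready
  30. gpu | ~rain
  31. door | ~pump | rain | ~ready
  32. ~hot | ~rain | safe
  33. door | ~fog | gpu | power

Set fan = True.
  then (~fan | ~ready) forces ready = False.
  then (pump | ready) forces pump = True.
Try door = False:
  (door | hot) forces hot = True.
  (~hot | safe) forces safe = True.
  clause (~hot | ready | ~safe) is falsified — backtrack.
So door = True.
Set gpu = True.
Set rain = False.
  then (~door | rain | safe) forces safe = True.
  then (~hot | rain) forces hot = False.
  then (fog | ~safe) forces fog = True.
  then (~door | ~fog | ~power | ready) forces power = False.
All clauses satisfied.

fan: True; door: True; gpu: True; rain: False; safe: True; power: False; pump: True; fog: True; ready: False; hot: False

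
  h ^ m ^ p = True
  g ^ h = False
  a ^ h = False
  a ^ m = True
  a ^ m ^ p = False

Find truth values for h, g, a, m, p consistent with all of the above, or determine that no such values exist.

No satisfying assignment exists.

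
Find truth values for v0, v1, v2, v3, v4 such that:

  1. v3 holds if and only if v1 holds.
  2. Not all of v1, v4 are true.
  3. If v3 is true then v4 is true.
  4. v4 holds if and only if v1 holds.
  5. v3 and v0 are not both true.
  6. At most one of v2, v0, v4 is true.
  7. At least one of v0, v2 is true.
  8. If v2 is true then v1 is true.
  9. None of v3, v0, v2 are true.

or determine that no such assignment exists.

Case v0 = True:
  Constraint (9) is violated (v0=T) — contradiction.
Case v0 = False:
  (7) with v0=F forces v2 = True.
  Constraint (9) is violated (v2=T) — contradiction.
Both cases fail — unsatisfiable.

The formula is unsatisfiable.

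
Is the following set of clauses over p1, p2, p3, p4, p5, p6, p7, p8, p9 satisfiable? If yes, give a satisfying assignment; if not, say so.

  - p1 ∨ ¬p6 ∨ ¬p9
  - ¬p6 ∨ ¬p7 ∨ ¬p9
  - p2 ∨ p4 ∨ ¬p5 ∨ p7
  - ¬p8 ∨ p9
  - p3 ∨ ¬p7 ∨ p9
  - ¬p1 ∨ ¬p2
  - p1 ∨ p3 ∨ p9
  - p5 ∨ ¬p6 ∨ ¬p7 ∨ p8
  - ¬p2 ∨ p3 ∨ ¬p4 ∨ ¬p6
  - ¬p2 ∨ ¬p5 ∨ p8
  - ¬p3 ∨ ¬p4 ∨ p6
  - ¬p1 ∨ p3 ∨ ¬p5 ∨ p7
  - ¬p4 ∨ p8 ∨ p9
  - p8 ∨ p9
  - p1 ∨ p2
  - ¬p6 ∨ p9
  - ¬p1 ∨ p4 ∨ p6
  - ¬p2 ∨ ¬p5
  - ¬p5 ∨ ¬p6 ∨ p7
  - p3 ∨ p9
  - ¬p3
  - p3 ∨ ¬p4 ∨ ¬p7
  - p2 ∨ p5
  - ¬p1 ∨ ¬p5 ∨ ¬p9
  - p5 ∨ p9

Unit clause (¬p3) forces p3 = False.
In (p3 ∨ p9) only p9 is left, so p9 = True.
Set p1 = False.
  then (p1 ∨ ¬p6 ∨ ¬p9) forces p6 = False.
  then (p1 ∨ p2) forces p2 = True.
  then (¬p2 ∨ ¬p5) forces p5 = False.
Set p4 = False.
Set p7 = True.
Set p8 = True.
All clauses satisfied.

p1 = False, p2 = True, p3 = False, p4 = False, p5 = False, p6 = False, p7 = True, p8 = True, p9 = True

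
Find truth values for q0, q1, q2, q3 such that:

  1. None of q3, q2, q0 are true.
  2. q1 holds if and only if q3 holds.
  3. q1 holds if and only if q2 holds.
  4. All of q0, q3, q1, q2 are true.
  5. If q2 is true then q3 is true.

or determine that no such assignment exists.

No satisfying assignment exists.

Case q0 = True:
  Constraint (1) is violated (q0=T) — contradiction.
Case q0 = False:
  Constraint (4) is violated (q0=F) — contradiction.
Both cases fail — unsatisfiable.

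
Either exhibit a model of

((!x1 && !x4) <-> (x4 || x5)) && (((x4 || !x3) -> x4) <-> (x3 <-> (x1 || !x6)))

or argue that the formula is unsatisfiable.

x1 = True, x3 = True, x4 = False, x5 = False, x6 = False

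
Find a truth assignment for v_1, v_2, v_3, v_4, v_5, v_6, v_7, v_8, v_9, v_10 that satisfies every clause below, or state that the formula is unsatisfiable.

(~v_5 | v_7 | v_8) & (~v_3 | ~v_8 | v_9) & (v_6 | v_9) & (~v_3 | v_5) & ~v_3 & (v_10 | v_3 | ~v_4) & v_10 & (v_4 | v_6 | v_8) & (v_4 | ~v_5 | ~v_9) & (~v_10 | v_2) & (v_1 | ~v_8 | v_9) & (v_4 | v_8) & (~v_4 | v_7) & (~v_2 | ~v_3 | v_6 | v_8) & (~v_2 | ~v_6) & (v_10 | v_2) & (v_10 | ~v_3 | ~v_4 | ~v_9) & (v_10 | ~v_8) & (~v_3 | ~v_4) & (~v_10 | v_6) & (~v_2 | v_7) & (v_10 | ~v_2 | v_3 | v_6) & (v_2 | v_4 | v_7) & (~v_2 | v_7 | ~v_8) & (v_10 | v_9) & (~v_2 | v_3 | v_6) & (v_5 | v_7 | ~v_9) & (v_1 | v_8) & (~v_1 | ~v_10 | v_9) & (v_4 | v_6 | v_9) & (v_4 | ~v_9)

The formula is unsatisfiable.

Case v_3 = True:
  Clause (~v_3) is falsified — contradiction.
Case v_3 = False:
  (v_10) forces v_10 = True.
  (~v_10 | v_2) forces v_2 = True.
  (~v_2 | ~v_6) forces v_6 = False.
  Clause (~v_10 | v_6) is falsified — contradiction.
Both cases fail, so the formula is unsatisfiable.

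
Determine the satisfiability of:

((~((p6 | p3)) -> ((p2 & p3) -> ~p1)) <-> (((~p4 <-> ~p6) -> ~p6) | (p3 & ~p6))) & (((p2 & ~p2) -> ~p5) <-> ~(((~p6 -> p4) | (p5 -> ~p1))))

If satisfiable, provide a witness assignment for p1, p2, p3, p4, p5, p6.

p1 = True; p2 = True; p3 = False; p4 = False; p5 = True; p6 = False

  (~((p6 | p3)) -> ((p2 & p3) -> ~p1)) <-> (((~p4 <-> ~p6) -> ~p6) | (p3 & ~p6)) = True
    ~((p6 | p3)) -> ((p2 & p3) -> ~p1) = True
      ~((p6 | p3)) = True
        p6 | p3 = False
      (p2 & p3) -> ~p1 = True
        p2 & p3 = False
        ~p1 = False
    ((~p4 <-> ~p6) -> ~p6) | (p3 & ~p6) = True
      (~p4 <-> ~p6) -> ~p6 = True
        ~p4 <-> ~p6 = True
          ~p4 = True
          ~p6 = True
        ~p6 = True
      p3 & ~p6 = False
        ~p6 = True
  ((p2 & ~p2) -> ~p5) <-> ~(((~p6 -> p4) | (p5 -> ~p1))) = True
    (p2 & ~p2) -> ~p5 = True
      p2 & ~p2 = False
        ~p2 = False
      ~p5 = False
    ~(((~p6 -> p4) | (p5 -> ~p1))) = True
      (~p6 -> p4) | (p5 -> ~p1) = False
        ~p6 -> p4 = False
          ~p6 = True
        p5 -> ~p1 = False
          ~p1 = False
Both conjuncts True, so the formula holds.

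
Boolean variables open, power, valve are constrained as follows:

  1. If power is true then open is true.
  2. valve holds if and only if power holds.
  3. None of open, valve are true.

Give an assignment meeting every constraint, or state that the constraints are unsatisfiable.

open=F, power=F, valve=F

  (1) power=F ⇒ open: vacuous ✓
  (2) valve=F, power=F — same ✓
  (3) {open, valve}: 0 true — none ✓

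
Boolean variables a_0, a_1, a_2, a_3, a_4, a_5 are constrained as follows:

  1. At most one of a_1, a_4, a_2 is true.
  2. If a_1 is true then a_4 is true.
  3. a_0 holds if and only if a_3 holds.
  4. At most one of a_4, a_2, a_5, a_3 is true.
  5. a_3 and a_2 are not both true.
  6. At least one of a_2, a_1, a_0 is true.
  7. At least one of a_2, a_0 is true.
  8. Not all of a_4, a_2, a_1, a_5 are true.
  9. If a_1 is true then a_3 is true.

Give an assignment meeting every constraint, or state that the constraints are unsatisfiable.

a_0: False; a_1: False; a_2: True; a_3: False; a_4: False; a_5: False

  (1) {a_1, a_4, a_2}: 1 true — at most one ✓
  (2) a_1=F ⇒ a_4: vacuous ✓
  (3) a_0=F, a_3=F — same ✓
  (4) {a_4, a_2, a_5, a_3}: 1 true — at most one ✓
  (5) a_3=F, a_2=T — not both ✓
  (6) {a_2, a_1, a_0}: 1 true — at least one ✓
  (7) {a_2, a_0}: 1 true — at least one ✓
  (8) {a_4, a_2, a_1, a_5}: 1/4 true — not all ✓
  (9) a_1=F ⇒ a_3: vacuous ✓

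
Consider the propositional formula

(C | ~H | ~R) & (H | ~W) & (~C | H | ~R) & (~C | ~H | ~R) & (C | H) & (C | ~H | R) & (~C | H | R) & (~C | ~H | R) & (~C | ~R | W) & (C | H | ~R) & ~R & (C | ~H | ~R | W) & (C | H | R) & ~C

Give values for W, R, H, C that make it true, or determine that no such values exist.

Unsatisfiable

Case R = True:
  Clause (~R) is falsified — contradiction.
Case R = False:
  (~C) forces C = False.
  (C | H) forces H = True.
  Clause (C | ~H | R) is falsified — contradiction.
Both cases fail, so the formula is unsatisfiable.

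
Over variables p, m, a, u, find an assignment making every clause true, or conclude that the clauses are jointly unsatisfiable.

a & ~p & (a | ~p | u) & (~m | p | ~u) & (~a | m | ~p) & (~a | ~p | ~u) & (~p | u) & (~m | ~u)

Unit clause (a) forces a = True.
Unit clause (~p) forces p = False.
Set m = False.
Set u = False.
All clauses satisfied.

p = False; m = False; a = True; u = False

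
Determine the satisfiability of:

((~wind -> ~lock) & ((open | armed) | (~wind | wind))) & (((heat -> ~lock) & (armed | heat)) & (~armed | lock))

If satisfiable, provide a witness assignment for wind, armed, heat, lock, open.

wind = False, armed = False, heat = True, lock = False, open = False

  (~wind -> ~lock) & ((open | armed) | (~wind | wind)) = True
    ~wind -> ~lock = True
      ~wind = True
      ~lock = True
    (open | armed) | (~wind | wind) = True
      open | armed = False
      ~wind | wind = True
        ~wind = True
  ((heat -> ~lock) & (armed | heat)) & (~armed | lock) = True
    (heat -> ~lock) & (armed | heat) = True
      heat -> ~lock = True
        ~lock = True
      armed | heat = True
    ~armed | lock = True
      ~armed = True
Both conjuncts True, so the formula holds.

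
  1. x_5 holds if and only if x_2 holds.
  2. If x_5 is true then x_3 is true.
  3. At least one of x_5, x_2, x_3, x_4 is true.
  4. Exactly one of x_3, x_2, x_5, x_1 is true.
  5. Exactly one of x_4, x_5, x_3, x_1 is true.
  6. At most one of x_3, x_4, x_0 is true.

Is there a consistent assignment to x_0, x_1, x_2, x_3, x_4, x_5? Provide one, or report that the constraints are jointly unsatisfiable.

x_0=F, x_1=F, x_2=F, x_3=T, x_4=F, x_5=F

  (1) x_5=F, x_2=F — same ✓
  (2) x_5=F ⇒ x_3: vacuous ✓
  (3) {x_5, x_2, x_3, x_4}: 1 true — at least one ✓
  (4) {x_3, x_2, x_5, x_1}: 1 true — exactly one ✓
  (5) {x_4, x_5, x_3, x_1}: 1 true — exactly one ✓
  (6) {x_3, x_4, x_0}: 1 true — at most one ✓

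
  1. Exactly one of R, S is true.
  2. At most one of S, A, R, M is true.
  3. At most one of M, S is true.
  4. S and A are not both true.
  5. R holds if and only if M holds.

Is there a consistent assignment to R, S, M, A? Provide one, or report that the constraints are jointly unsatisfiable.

R = False; S = True; M = False; A = False

  (1) {R, S}: 1 true — exactly one ✓
  (2) {S, A, R, M}: 1 true — at most one ✓
  (3) {M, S}: 1 true — at most one ✓
  (4) S=T, A=F — not both ✓
  (5) R=F, M=F — same ✓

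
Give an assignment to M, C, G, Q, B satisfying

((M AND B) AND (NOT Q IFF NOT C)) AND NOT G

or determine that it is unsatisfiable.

M = True; C = True; G = False; Q = True; B = True

  (M AND B) AND (NOT Q IFF NOT C) = True
    M AND B = True
    NOT Q IFF NOT C = True
      NOT Q = False
      NOT C = False
  NOT G = True
Both conjuncts True, so the formula holds.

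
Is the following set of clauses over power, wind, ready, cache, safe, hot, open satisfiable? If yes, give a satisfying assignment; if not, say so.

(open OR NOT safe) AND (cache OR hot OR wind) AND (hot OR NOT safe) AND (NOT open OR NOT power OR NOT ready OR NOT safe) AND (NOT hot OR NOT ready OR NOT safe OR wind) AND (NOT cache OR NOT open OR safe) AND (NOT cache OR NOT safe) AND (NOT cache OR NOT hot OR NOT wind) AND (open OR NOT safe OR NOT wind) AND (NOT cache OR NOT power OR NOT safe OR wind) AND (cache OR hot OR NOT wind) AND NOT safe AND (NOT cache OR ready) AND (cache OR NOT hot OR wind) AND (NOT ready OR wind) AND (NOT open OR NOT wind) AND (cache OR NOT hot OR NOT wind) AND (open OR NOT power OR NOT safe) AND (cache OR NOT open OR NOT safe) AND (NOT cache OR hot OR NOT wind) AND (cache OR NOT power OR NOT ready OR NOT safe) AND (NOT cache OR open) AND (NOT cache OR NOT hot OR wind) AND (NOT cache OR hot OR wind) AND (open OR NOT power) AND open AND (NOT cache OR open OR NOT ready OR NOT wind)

Case safe = True:
  Clause (NOT safe) is falsified — contradiction.
Case safe = False:
  (open) forces open = True.
  (NOT cache OR NOT open OR safe) forces cache = False.
  (NOT open OR NOT wind) forces wind = False.
  (cache OR hot OR wind) forces hot = True.
  Clause (cache OR NOT hot OR wind) is falsified — contradiction.
Both cases fail, so the formula is unsatisfiable.

Unsatisfiable — no assignment works.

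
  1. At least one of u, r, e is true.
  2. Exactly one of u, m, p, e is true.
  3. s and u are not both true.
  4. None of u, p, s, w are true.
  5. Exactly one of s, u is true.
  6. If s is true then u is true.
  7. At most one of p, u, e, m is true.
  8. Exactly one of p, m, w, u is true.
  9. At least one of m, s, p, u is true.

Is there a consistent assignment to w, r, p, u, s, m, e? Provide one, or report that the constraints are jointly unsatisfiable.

The formula is unsatisfiable.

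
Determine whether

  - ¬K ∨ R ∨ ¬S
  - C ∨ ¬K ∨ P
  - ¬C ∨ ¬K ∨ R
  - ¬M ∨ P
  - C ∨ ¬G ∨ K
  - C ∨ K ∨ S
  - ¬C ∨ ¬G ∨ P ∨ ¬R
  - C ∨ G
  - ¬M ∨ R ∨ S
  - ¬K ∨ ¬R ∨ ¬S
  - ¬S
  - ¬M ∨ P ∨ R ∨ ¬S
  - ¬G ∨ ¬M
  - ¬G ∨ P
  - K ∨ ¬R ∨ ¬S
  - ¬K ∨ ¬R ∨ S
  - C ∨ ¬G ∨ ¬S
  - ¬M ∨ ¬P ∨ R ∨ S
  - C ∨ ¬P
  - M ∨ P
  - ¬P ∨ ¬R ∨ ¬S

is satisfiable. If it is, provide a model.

G = False, R = True, S = False, M = True, P = True, C = True, K = False

Unit clause (¬S) forces S = False.
Set G = False.
  then (C ∨ G) forces C = True.
Set R = True.
  then (¬K ∨ ¬R ∨ S) forces K = False.
Set M = True.
  then (¬M ∨ P) forces P = True.
All clauses satisfied.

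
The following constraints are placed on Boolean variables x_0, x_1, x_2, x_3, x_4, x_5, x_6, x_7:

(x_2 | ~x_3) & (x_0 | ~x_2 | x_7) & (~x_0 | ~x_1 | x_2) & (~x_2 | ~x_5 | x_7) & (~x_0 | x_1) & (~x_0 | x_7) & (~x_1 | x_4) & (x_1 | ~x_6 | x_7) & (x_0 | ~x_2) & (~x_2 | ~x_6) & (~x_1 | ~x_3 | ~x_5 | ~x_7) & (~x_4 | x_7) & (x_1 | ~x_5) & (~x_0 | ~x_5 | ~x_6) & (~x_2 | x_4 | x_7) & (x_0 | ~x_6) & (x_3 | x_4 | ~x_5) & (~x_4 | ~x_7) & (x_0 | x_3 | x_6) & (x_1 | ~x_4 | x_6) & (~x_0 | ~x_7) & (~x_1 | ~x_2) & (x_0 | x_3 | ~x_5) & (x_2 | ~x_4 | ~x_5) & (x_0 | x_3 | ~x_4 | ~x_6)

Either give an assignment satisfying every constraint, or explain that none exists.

Case x_0 = True:
  (~x_0 | x_1) forces x_1 = True.
  (~x_0 | ~x_1 | x_2) forces x_2 = True.
  Clause (~x_1 | ~x_2) is falsified — contradiction.
Case x_0 = False:
  (x_0 | ~x_2) forces x_2 = False.
  (x_2 | ~x_3) forces x_3 = False.
  (x_0 | ~x_6) forces x_6 = False.
  Clause (x_0 | x_3 | x_6) is falsified — contradiction.
Both cases fail, so the formula is unsatisfiable.

The formula is unsatisfiable.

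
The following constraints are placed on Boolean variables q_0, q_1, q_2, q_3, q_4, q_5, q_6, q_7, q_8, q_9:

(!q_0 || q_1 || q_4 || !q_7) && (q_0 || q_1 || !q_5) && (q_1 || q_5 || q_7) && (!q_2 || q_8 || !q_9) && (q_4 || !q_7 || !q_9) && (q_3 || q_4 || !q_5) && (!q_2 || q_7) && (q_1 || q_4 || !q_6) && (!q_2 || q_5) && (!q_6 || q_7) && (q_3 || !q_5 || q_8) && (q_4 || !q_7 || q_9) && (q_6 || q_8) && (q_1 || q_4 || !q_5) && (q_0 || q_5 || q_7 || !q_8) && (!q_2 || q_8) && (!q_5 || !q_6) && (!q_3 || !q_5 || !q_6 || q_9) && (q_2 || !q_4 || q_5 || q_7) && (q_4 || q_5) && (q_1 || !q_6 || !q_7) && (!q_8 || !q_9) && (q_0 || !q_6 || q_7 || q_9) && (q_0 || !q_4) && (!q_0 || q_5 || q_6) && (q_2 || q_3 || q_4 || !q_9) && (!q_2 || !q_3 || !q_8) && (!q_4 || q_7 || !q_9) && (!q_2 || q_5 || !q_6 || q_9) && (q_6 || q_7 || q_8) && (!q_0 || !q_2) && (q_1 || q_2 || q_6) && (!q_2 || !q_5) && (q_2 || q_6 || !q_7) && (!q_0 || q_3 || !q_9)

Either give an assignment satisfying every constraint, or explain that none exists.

Set q_0 = True.
  then (!q_0 || !q_2) forces q_2 = False.
Set q_1 = True.
Set q_3 = True.
Set q_4 = True.
Set q_5 = True.
  then (!q_5 || !q_6) forces q_6 = False.
  then (q_2 || q_6 || !q_7) forces q_7 = False.
  then (q_6 || q_8) forces q_8 = True.
  then (!q_8 || !q_9) forces q_9 = False.
All clauses satisfied.

q_0: True, q_1: True, q_2: False, q_3: True, q_4: True, q_5: True, q_6: False, q_7: False, q_8: True, q_9: False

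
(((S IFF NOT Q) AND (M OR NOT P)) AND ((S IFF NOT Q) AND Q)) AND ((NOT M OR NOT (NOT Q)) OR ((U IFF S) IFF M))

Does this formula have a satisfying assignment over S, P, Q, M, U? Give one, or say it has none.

S: False, P: True, Q: True, M: True, U: False

  ((S IFF NOT Q) AND (M OR NOT P)) AND ((S IFF NOT Q) AND Q) = True
    (S IFF NOT Q) AND (M OR NOT P) = True
      S IFF NOT Q = True
        NOT Q = False
      M OR NOT P = True
        NOT P = False
    (S IFF NOT Q) AND Q = True
      S IFF NOT Q = True
        NOT Q = False
  (NOT M OR NOT (NOT Q)) OR ((U IFF S) IFF M) = True
    NOT M OR NOT (NOT Q) = True
      NOT M = False
      NOT (NOT Q) = True
        NOT Q = False
    (U IFF S) IFF M = True
      U IFF S = True
Both conjuncts True, so the formula holds.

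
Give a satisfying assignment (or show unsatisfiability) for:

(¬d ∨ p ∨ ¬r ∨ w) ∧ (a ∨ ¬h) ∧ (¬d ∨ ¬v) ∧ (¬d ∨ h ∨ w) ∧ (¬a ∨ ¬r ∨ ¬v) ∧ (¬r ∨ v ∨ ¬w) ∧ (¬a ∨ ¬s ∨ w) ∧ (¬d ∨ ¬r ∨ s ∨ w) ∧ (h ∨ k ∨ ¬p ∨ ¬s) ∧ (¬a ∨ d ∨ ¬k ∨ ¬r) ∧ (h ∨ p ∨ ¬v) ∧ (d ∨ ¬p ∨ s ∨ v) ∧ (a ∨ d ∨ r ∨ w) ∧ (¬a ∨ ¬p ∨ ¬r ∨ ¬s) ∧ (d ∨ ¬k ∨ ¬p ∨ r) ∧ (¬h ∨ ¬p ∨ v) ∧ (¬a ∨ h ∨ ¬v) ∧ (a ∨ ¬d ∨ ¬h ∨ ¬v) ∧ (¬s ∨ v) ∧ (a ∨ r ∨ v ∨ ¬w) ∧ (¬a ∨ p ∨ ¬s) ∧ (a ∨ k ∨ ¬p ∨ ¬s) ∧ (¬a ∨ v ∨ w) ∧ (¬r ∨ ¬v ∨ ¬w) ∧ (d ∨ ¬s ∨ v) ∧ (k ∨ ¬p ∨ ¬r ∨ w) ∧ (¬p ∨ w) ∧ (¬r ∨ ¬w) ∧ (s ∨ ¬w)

s: True, k: False, h: True, a: True, w: True, r: False, p: True, v: True, d: False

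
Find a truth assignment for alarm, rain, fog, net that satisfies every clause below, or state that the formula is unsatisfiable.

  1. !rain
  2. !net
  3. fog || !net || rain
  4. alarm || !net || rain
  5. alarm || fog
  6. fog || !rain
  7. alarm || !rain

alarm=T, rain=F, fog=F, net=F

Unit clause (!rain) forces rain = False.
Unit clause (!net) forces net = False.
Set alarm = True.
Set fog = False.
Check each clause:
  (!rain): !rain holds.
  (!net): !net holds.
  (fog || !net || rain): !net holds.
  (alarm || !net || rain): alarm holds.
  (alarm || fog): alarm holds.
  (fog || !rain): !rain holds.
  (alarm || !rain): alarm holds.
All clauses satisfied.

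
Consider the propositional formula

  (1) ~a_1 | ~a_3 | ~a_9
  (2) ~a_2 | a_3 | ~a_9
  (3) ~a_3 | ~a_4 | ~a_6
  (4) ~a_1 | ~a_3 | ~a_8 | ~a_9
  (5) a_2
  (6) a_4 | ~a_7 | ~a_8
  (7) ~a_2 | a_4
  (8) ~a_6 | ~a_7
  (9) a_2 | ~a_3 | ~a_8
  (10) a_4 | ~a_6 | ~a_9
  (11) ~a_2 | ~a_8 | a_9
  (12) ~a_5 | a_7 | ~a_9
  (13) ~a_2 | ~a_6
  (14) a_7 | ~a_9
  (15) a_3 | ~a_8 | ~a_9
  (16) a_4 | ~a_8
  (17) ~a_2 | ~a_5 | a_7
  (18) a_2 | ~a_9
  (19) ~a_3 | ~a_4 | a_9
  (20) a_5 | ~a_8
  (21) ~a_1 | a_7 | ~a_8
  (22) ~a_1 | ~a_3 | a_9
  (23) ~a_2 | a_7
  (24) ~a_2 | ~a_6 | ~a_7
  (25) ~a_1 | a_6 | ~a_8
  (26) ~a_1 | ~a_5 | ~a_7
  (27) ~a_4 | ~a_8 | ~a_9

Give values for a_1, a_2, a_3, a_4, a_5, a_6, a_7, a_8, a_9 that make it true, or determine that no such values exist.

a_1 = True, a_2 = True, a_3 = False, a_4 = True, a_5 = False, a_6 = False, a_7 = True, a_8 = False, a_9 = False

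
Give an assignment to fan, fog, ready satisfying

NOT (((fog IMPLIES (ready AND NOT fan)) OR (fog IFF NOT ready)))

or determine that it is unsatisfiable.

fan=T, fog=T, ready=T

  NOT (((fog IMPLIES (ready AND NOT fan)) OR (fog IFF NOT ready))) = True
    (fog IMPLIES (ready AND NOT fan)) OR (fog IFF NOT ready) = False
      fog IMPLIES (ready AND NOT fan) = False
        ready AND NOT fan = False
          NOT fan = False
      fog IFF NOT ready = False
        NOT ready = False
The formula evaluates to True.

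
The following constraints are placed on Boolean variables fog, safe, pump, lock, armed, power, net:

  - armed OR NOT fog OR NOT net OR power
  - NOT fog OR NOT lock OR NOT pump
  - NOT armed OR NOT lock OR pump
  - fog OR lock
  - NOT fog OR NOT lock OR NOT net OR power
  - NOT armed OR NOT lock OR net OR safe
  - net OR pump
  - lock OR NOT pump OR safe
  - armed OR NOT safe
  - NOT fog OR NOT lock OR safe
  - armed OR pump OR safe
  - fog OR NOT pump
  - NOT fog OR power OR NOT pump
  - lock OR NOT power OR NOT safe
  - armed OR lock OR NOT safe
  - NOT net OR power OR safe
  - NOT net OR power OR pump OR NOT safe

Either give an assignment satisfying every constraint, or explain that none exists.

Set fog = True.
Set safe = False.
  then (NOT fog OR NOT lock OR safe) forces lock = False.
  then (lock OR NOT pump OR safe) forces pump = False.
  then (armed OR pump OR safe) forces armed = True.
  then (net OR pump) forces net = True.
  then (NOT net OR power OR safe) forces power = True.
All clauses satisfied.

fog = True; safe = False; pump = False; lock = False; armed = True; power = True; net = True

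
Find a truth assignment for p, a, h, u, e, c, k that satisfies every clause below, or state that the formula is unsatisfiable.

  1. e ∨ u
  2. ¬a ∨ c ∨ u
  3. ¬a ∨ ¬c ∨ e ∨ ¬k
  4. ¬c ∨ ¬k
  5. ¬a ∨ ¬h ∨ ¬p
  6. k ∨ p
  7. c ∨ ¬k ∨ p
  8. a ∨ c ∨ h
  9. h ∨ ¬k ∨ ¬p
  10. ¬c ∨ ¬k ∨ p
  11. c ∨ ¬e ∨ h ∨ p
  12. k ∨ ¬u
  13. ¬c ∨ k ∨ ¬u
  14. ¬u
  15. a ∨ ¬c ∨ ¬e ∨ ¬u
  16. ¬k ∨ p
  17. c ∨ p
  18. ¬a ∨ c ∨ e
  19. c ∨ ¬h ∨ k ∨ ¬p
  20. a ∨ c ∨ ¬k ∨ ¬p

Unit clause (¬u) forces u = False.
In (e ∨ u) only e is left, so e = True.
Try p = False:
  (k ∨ p) forces k = True.
  clause (¬k ∨ p) is falsified — backtrack.
So p = True.
Set a = True.
  then (¬a ∨ c ∨ u) forces c = True.
  then (¬c ∨ ¬k) forces k = False.
  then (¬a ∨ ¬h ∨ ¬p) forces h = False.
All clauses satisfied.

p: True, a: True, h: False, u: False, e: True, c: True, k: False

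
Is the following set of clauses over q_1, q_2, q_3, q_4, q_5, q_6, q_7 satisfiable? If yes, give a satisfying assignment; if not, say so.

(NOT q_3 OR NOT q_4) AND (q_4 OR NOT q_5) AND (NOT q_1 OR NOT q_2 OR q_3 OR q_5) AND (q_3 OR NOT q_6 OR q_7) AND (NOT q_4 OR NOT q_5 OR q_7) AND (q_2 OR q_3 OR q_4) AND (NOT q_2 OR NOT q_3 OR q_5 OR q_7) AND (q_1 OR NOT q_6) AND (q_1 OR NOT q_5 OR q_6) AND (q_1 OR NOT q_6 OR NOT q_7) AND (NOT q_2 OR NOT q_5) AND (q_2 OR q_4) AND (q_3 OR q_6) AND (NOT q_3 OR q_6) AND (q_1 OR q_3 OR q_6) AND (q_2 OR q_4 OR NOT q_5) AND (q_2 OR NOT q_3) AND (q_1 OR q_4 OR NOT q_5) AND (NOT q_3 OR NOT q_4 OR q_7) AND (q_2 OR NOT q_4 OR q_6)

q_1=T; q_2=F; q_3=F; q_4=T; q_5=F; q_6=T; q_7=T

Try q_1 = False:
  (q_1 OR NOT q_6) forces q_6 = False.
  (q_1 OR NOT q_5 OR q_6) forces q_5 = False.
  (q_3 OR q_6) forces q_3 = True.
  clause (NOT q_3 OR q_6) is falsified — backtrack.
So q_1 = True.
Set q_2 = False.
  then (q_2 OR q_4) forces q_4 = True.
  then (q_2 OR NOT q_3) forces q_3 = False.
  then (q_2 OR NOT q_4 OR q_6) forces q_6 = True.
  then (q_3 OR NOT q_6 OR q_7) forces q_7 = True.
Set q_5 = False.
All clauses satisfied.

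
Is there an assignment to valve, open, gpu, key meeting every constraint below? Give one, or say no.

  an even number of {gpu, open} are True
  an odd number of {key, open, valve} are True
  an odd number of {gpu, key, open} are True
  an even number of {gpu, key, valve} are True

Adding constraints 1, 2, 4 mod 2: every variable appears an even number of times on the left, so the left side is 0.
But the right sides sum to 1 (mod 2). 0 ≠ 1 — the system is inconsistent.

No satisfying assignment exists.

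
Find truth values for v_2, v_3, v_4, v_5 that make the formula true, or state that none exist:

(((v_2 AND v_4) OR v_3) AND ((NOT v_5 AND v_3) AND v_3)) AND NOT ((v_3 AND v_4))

v_2: True; v_3: True; v_4: False; v_5: False

  ((v_2 AND v_4) OR v_3) AND ((NOT v_5 AND v_3) AND v_3) = True
    (v_2 AND v_4) OR v_3 = True
      v_2 AND v_4 = False
    (NOT v_5 AND v_3) AND v_3 = True
      NOT v_5 AND v_3 = True
        NOT v_5 = True
  NOT ((v_3 AND v_4)) = True
    v_3 AND v_4 = False
Both conjuncts True, so the formula holds.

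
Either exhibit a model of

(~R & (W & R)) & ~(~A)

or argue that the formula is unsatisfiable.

Case R = True: the conjunct ~R is False.
Case R = False: the conjunct R is False.
Both cases fail — unsatisfiable.

No satisfying assignment exists.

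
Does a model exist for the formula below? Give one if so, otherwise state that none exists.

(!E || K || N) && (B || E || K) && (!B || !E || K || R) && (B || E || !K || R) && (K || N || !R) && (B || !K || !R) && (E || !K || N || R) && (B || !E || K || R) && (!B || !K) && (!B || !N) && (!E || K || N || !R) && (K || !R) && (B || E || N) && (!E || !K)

K: False; N: False; B: True; R: False; E: False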